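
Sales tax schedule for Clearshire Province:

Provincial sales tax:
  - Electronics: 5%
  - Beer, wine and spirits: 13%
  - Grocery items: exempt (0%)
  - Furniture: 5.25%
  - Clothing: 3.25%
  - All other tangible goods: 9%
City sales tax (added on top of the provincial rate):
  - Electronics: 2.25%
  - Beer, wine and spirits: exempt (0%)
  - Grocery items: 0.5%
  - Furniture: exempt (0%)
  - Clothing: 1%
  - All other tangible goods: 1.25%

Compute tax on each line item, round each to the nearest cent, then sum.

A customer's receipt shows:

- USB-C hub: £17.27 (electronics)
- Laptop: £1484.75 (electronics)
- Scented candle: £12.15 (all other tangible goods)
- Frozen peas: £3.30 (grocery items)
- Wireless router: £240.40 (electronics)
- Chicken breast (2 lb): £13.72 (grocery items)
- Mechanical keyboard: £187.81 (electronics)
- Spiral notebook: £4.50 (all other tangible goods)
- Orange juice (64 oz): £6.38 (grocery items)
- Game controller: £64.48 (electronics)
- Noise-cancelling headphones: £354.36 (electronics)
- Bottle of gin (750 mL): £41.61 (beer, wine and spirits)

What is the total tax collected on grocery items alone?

£0.12

Frozen peas £3.30: grocery items → 0% + 0.5% city = 0.5% → £0.02
Chicken breast (2 lb) £13.72: grocery items → 0% + 0.5% city = 0.5% → £0.07
Orange juice (64 oz) £6.38: grocery items → 0% + 0.5% city = 0.5% → £0.03
Tax on grocery items = £0.02 + £0.07 + £0.03 = £0.12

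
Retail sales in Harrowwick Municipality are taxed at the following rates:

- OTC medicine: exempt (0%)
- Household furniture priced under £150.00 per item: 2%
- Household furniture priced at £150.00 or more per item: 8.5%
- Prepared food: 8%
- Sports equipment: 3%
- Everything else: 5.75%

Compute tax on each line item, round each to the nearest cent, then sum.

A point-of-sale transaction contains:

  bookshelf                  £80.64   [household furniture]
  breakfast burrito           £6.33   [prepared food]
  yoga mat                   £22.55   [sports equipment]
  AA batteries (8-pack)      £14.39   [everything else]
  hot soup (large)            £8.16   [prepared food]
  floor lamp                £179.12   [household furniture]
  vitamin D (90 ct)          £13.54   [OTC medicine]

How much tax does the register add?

£19.51

Bookshelf £80.64: household furniture, under £150.00 → 2% → £1.61
Breakfast burrito £6.33: prepared food → 8% → £0.51
Yoga mat £22.55: sports equipment → 3% → £0.68
AA batteries (8-pack) £14.39: everything else → 5.75% → £0.83
Hot soup (large) £8.16: prepared food → 8% → £0.65
Floor lamp £179.12: household furniture, £150.00 or more → 8.5% → £15.23
Vitamin D (90 ct) £13.54: OTC medicine → 0% → £0.00
Total tax = £1.61 + £0.51 + £0.68 + £0.83 + £0.65 + £15.23 = £19.51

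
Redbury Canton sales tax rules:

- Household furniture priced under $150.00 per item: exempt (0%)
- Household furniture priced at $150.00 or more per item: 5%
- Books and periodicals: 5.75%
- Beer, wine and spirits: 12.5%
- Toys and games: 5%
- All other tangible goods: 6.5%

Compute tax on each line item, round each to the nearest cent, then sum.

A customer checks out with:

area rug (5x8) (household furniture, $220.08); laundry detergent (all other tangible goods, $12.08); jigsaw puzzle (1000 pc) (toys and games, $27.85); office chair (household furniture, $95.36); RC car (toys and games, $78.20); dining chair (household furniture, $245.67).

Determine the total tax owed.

Area rug (5x8) $220.08: household furniture, $150.00 or more → 5% → $11.00
Laundry detergent $12.08: all other tangible goods → 6.5% → $0.79
Jigsaw puzzle (1000 pc) $27.85: toys and games → 5% → $1.39
Office chair $95.36: household furniture, under $150.00 → 0% → $0.00
RC car $78.20: toys and games → 5% → $3.91
Dining chair $245.67: household furniture, $150.00 or more → 5% → $12.28
Total tax = $11.00 + $0.79 + $1.39 + $3.91 + $12.28 = $29.37

$29.37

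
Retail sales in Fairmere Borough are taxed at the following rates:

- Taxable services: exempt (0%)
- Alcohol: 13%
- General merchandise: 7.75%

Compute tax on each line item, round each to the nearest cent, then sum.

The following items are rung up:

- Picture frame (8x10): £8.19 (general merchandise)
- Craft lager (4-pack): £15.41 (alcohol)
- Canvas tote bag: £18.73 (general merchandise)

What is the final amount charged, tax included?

Picture frame (8x10) £8.19: general merchandise → 7.75% → £0.63
Craft lager (4-pack) £15.41: alcohol → 13% → £2.00
Canvas tote bag £18.73: general merchandise → 7.75% → £1.45
Subtotal = £42.33; tax = £4.08; total due = £46.41

£46.41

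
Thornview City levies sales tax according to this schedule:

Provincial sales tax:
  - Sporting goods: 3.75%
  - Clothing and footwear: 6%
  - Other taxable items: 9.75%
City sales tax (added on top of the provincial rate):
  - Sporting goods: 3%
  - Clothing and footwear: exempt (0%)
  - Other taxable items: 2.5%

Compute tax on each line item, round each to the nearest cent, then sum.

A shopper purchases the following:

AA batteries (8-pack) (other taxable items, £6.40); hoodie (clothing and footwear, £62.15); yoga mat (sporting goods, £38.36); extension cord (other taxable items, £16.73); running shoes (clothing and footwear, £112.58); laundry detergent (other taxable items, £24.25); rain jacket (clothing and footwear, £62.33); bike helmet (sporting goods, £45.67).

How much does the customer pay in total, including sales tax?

AA batteries (8-pack) £6.40: other taxable items → 9.75% + 2.5% city = 12.25% → £0.78
Hoodie £62.15: clothing and footwear → 6% + 0% city = 6% → £3.73
Yoga mat £38.36: sporting goods → 3.75% + 3% city = 6.75% → £2.59
Extension cord £16.73: other taxable items → 9.75% + 2.5% city = 12.25% → £2.05
Running shoes £112.58: clothing and footwear → 6% + 0% city = 6% → £6.75
Laundry detergent £24.25: other taxable items → 9.75% + 2.5% city = 12.25% → £2.97
Rain jacket £62.33: clothing and footwear → 6% + 0% city = 6% → £3.74
Bike helmet £45.67: sporting goods → 3.75% + 3% city = 6.75% → £3.08
Subtotal = £368.47; tax = £25.69; total due = £394.16

£394.16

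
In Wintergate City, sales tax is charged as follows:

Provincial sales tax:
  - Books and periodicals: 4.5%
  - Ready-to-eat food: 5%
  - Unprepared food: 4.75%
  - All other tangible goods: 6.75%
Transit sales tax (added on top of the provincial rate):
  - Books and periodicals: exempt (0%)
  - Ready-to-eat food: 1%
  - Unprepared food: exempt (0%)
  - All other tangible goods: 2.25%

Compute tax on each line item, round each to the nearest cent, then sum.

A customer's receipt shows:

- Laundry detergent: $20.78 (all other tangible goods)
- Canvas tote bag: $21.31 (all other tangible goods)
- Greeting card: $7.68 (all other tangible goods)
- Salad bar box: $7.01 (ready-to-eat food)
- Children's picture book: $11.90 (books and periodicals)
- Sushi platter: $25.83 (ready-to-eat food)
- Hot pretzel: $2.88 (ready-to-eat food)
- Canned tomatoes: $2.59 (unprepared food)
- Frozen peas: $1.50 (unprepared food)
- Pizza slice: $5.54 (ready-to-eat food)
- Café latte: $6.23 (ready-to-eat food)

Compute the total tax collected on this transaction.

Laundry detergent $20.78: all other tangible goods → 6.75% + 2.25% transit = 9% → $1.87
Canvas tote bag $21.31: all other tangible goods → 6.75% + 2.25% transit = 9% → $1.92
Greeting card $7.68: all other tangible goods → 6.75% + 2.25% transit = 9% → $0.69
Salad bar box $7.01: ready-to-eat food → 5% + 1% transit = 6% → $0.42
Children's picture book $11.90: books and periodicals → 4.5% + 0% transit = 4.5% → $0.54
Sushi platter $25.83: ready-to-eat food → 5% + 1% transit = 6% → $1.55
Hot pretzel $2.88: ready-to-eat food → 5% + 1% transit = 6% → $0.17
Canned tomatoes $2.59: unprepared food → 4.75% + 0% transit = 4.75% → $0.12
Frozen peas $1.50: unprepared food → 4.75% + 0% transit = 4.75% → $0.07
Pizza slice $5.54: ready-to-eat food → 5% + 1% transit = 6% → $0.33
Café latte $6.23: ready-to-eat food → 5% + 1% transit = 6% → $0.37
Total tax = $1.87 + $1.92 + $0.69 + $0.42 + $0.54 + $1.55 + $0.17 + $0.12 + $0.07 + $0.33 + $0.37 = $8.05

$8.05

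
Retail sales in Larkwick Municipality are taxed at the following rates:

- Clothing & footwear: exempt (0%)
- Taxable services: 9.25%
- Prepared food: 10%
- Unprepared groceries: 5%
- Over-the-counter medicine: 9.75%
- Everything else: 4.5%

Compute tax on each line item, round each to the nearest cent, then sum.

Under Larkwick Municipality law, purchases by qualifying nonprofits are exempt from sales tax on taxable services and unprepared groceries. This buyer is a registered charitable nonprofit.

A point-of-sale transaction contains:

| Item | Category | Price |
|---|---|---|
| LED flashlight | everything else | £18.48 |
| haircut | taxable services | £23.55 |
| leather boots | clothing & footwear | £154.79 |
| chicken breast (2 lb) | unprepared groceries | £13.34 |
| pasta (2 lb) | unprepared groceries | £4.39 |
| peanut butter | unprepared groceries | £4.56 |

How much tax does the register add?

£0.83

LED flashlight £18.48: everything else → 4.5% → £0.83
Haircut £23.55: taxable services, buyer-exempt → 0% → £0.00
Leather boots £154.79: clothing & footwear → 0% → £0.00
Chicken breast (2 lb) £13.34: unprepared groceries, buyer-exempt → 0% → £0.00
Pasta (2 lb) £4.39: unprepared groceries, buyer-exempt → 0% → £0.00
Peanut butter £4.56: unprepared groceries, buyer-exempt → 0% → £0.00
Total tax = £0.83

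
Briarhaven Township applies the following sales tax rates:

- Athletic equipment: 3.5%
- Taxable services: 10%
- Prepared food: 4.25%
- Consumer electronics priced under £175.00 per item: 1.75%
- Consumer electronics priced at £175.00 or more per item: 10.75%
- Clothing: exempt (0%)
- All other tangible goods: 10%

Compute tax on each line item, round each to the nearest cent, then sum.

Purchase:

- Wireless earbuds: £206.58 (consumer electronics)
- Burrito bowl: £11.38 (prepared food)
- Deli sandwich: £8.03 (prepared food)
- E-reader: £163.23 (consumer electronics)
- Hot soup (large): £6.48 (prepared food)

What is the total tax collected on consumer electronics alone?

£25.07

Wireless earbuds £206.58: consumer electronics, £175.00 or more → 10.75% → £22.21
E-reader £163.23: consumer electronics, under £175.00 → 1.75% → £2.86
Tax on consumer electronics = £22.21 + £2.86 = £25.07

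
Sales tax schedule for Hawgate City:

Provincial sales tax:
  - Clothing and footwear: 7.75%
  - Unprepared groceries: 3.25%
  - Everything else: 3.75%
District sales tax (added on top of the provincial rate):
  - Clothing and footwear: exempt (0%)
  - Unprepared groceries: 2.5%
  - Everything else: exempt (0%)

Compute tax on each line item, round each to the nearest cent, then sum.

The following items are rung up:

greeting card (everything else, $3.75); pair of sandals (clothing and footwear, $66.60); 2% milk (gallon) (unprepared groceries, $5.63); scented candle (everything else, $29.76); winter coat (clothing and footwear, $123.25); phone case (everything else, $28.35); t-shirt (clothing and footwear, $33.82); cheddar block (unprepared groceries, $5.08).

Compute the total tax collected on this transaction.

$20.26

Greeting card $3.75: everything else → 3.75% + 0% district = 3.75% → $0.14
Pair of sandals $66.60: clothing and footwear → 7.75% + 0% district = 7.75% → $5.16
2% milk (gallon) $5.63: unprepared groceries → 3.25% + 2.5% district = 5.75% → $0.32
Scented candle $29.76: everything else → 3.75% + 0% district = 3.75% → $1.12
Winter coat $123.25: clothing and footwear → 7.75% + 0% district = 7.75% → $9.55
Phone case $28.35: everything else → 3.75% + 0% district = 3.75% → $1.06
T-shirt $33.82: clothing and footwear → 7.75% + 0% district = 7.75% → $2.62
Cheddar block $5.08: unprepared groceries → 3.25% + 2.5% district = 5.75% → $0.29
Total tax = $0.14 + $5.16 + $0.32 + $1.12 + $9.55 + $1.06 + $2.62 + $0.29 = $20.26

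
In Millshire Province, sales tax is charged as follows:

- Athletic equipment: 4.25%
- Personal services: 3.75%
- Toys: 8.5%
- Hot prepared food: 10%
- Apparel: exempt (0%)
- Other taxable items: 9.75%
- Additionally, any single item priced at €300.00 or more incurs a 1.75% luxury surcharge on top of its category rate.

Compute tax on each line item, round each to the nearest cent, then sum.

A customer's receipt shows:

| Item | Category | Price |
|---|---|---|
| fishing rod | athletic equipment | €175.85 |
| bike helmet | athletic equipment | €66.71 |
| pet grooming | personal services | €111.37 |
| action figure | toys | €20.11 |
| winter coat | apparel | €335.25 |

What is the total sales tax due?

Fishing rod €175.85: athletic equipment → 4.25% → €7.47
Bike helmet €66.71: athletic equipment → 4.25% → €2.84
Pet grooming €111.37: personal services → 3.75% → €4.18
Action figure €20.11: toys → 8.5% → €1.71
Winter coat €335.25: apparel → 0% + 1.75% surcharge = 1.75% → €5.87
Total tax = €7.47 + €2.84 + €4.18 + €1.71 + €5.87 = €22.07

€22.07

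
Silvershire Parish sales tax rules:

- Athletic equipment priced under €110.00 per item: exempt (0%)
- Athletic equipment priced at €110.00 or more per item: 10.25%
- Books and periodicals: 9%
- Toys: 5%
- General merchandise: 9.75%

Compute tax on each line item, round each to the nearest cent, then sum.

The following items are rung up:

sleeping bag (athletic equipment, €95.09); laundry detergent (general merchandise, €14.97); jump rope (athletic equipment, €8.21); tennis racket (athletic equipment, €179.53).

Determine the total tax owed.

Sleeping bag €95.09: athletic equipment, under €110.00 → 0% → €0.00
Laundry detergent €14.97: general merchandise → 9.75% → €1.46
Jump rope €8.21: athletic equipment, under €110.00 → 0% → €0.00
Tennis racket €179.53: athletic equipment, €110.00 or more → 10.25% → €18.40
Total tax = €1.46 + €18.40 = €19.86

€19.86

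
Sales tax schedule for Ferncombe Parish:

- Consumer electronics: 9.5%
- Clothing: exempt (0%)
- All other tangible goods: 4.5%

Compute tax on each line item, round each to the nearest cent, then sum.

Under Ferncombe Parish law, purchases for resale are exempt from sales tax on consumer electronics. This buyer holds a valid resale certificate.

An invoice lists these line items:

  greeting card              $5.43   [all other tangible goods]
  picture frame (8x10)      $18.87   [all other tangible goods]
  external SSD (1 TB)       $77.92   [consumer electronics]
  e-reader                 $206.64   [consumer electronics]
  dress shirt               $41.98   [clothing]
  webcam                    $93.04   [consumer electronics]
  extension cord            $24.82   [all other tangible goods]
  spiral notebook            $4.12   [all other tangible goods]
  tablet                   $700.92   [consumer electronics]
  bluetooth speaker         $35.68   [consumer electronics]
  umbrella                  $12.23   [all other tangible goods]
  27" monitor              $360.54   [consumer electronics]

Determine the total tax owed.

$2.95

Greeting card $5.43: all other tangible goods → 4.5% → $0.24
Picture frame (8x10) $18.87: all other tangible goods → 4.5% → $0.85
External SSD (1 TB) $77.92: consumer electronics, buyer-exempt → 0% → $0.00
E-reader $206.64: consumer electronics, buyer-exempt → 0% → $0.00
Dress shirt $41.98: clothing → 0% → $0.00
Webcam $93.04: consumer electronics, buyer-exempt → 0% → $0.00
Extension cord $24.82: all other tangible goods → 4.5% → $1.12
Spiral notebook $4.12: all other tangible goods → 4.5% → $0.19
Tablet $700.92: consumer electronics, buyer-exempt → 0% → $0.00
Bluetooth speaker $35.68: consumer electronics, buyer-exempt → 0% → $0.00
Umbrella $12.23: all other tangible goods → 4.5% → $0.55
27" monitor $360.54: consumer electronics, buyer-exempt → 0% → $0.00
Total tax = $0.24 + $0.85 + $1.12 + $0.19 + $0.55 = $2.95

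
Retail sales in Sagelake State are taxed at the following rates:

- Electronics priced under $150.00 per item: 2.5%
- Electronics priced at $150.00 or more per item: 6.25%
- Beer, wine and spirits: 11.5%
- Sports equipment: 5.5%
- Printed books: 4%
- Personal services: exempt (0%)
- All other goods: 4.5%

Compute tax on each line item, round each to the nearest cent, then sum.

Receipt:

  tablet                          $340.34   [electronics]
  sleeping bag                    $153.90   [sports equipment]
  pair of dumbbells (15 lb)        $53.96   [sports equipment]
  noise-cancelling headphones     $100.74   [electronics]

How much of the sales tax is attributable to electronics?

$23.79

Tablet $340.34: electronics, $150.00 or more → 6.25% → $21.27
Noise-cancelling headphones $100.74: electronics, under $150.00 → 2.5% → $2.52
Tax on electronics = $21.27 + $2.52 = $23.79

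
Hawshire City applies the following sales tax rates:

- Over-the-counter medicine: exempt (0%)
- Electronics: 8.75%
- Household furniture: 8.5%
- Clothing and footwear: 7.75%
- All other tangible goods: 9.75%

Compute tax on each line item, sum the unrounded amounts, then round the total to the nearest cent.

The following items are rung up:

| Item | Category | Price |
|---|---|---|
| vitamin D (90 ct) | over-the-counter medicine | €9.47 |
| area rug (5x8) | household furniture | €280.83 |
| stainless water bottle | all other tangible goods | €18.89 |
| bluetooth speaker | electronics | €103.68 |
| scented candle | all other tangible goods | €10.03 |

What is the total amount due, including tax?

€458.66

Vitamin D (90 ct) €9.47: over-the-counter medicine → 0% → €0.00
Area rug (5x8) €280.83: household furniture → 8.5% → €23.87055
Stainless water bottle €18.89: all other tangible goods → 9.75% → €1.841775
Bluetooth speaker €103.68: electronics → 8.75% → €9.072
Scented candle €10.03: all other tangible goods → 9.75% → €0.977925
Subtotal = €422.90; unrounded tax = €35.76225 → €35.76; total due = €458.66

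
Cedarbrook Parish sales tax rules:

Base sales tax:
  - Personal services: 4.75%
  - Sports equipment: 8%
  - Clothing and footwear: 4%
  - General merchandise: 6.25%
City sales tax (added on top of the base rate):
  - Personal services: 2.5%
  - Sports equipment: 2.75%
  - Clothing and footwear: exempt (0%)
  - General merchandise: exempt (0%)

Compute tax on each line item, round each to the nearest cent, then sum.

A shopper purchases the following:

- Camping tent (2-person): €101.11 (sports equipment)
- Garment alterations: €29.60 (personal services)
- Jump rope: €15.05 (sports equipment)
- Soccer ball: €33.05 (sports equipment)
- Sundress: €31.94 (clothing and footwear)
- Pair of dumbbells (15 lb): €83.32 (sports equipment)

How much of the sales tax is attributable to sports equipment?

Camping tent (2-person) €101.11: sports equipment → 8% + 2.75% city = 10.75% → €10.87
Jump rope €15.05: sports equipment → 8% + 2.75% city = 10.75% → €1.62
Soccer ball €33.05: sports equipment → 8% + 2.75% city = 10.75% → €3.55
Pair of dumbbells (15 lb) €83.32: sports equipment → 8% + 2.75% city = 10.75% → €8.96
Tax on sports equipment = €10.87 + €1.62 + €3.55 + €8.96 = €25.00

€25.00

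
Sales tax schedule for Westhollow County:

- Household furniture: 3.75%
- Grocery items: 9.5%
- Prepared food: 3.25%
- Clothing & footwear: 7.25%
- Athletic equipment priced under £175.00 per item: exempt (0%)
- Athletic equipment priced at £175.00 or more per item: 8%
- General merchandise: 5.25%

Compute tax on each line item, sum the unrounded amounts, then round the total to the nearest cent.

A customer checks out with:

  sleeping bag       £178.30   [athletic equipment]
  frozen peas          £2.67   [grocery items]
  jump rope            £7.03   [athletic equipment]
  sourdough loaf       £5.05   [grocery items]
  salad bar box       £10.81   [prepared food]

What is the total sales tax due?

Sleeping bag £178.30: athletic equipment, £175.00 or more → 8% → £14.264
Frozen peas £2.67: grocery items → 9.5% → £0.25365
Jump rope £7.03: athletic equipment, under £175.00 → 0% → £0.00
Sourdough loaf £5.05: grocery items → 9.5% → £0.47975
Salad bar box £10.81: prepared food → 3.25% → £0.351325
Unrounded tax sum = £15.348725 → £15.35

£15.35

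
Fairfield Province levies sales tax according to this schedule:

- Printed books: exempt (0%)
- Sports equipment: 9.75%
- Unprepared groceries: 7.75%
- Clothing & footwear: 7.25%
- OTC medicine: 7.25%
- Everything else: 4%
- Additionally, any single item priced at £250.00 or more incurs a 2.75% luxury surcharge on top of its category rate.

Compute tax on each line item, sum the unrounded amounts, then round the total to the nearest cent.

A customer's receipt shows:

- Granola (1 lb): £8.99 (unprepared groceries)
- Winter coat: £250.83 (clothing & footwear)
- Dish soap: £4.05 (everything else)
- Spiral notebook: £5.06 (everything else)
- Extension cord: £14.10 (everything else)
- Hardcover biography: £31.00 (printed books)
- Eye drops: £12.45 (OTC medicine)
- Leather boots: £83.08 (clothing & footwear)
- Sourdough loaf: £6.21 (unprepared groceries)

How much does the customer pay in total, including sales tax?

Granola (1 lb) £8.99: unprepared groceries → 7.75% → £0.696725
Winter coat £250.83: clothing & footwear → 7.25% + 2.75% surcharge = 10% → £25.083
Dish soap £4.05: everything else → 4% → £0.162
Spiral notebook £5.06: everything else → 4% → £0.2024
Extension cord £14.10: everything else → 4% → £0.564
Hardcover biography £31.00: printed books → 0% → £0.00
Eye drops £12.45: OTC medicine → 7.25% → £0.902625
Leather boots £83.08: clothing & footwear → 7.25% → £6.0233
Sourdough loaf £6.21: unprepared groceries → 7.75% → £0.481275
Subtotal = £415.77; unrounded tax = £34.115325 → £34.12; total due = £449.89

£449.89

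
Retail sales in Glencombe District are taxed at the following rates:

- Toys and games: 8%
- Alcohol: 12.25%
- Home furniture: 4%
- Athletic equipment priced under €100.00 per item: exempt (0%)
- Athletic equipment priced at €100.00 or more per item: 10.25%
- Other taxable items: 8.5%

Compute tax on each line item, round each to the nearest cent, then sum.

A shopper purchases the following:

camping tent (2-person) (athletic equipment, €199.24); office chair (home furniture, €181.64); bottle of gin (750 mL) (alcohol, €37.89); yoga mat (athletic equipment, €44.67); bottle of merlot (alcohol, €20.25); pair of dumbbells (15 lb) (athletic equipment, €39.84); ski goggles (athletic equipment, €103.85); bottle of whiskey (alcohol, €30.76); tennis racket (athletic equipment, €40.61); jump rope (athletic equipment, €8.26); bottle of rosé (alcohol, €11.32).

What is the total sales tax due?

€50.61

Camping tent (2-person) €199.24: athletic equipment, €100.00 or more → 10.25% → €20.42
Office chair €181.64: home furniture → 4% → €7.27
Bottle of gin (750 mL) €37.89: alcohol → 12.25% → €4.64
Yoga mat €44.67: athletic equipment, under €100.00 → 0% → €0.00
Bottle of merlot €20.25: alcohol → 12.25% → €2.48
Pair of dumbbells (15 lb) €39.84: athletic equipment, under €100.00 → 0% → €0.00
Ski goggles €103.85: athletic equipment, €100.00 or more → 10.25% → €10.64
Bottle of whiskey €30.76: alcohol → 12.25% → €3.77
Tennis racket €40.61: athletic equipment, under €100.00 → 0% → €0.00
Jump rope €8.26: athletic equipment, under €100.00 → 0% → €0.00
Bottle of rosé €11.32: alcohol → 12.25% → €1.39
Total tax = €20.42 + €7.27 + €4.64 + €2.48 + €10.64 + €3.77 + €1.39 = €50.61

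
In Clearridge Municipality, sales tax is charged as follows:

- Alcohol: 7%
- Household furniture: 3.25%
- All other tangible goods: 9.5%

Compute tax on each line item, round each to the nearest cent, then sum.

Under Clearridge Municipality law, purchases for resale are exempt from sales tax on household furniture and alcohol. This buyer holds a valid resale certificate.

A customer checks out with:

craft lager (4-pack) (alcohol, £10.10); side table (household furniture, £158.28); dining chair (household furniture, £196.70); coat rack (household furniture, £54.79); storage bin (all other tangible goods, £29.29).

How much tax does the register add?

£2.78

Craft lager (4-pack) £10.10: alcohol, buyer-exempt → 0% → £0.00
Side table £158.28: household furniture, buyer-exempt → 0% → £0.00
Dining chair £196.70: household furniture, buyer-exempt → 0% → £0.00
Coat rack £54.79: household furniture, buyer-exempt → 0% → £0.00
Storage bin £29.29: all other tangible goods → 9.5% → £2.78
Total tax = £2.78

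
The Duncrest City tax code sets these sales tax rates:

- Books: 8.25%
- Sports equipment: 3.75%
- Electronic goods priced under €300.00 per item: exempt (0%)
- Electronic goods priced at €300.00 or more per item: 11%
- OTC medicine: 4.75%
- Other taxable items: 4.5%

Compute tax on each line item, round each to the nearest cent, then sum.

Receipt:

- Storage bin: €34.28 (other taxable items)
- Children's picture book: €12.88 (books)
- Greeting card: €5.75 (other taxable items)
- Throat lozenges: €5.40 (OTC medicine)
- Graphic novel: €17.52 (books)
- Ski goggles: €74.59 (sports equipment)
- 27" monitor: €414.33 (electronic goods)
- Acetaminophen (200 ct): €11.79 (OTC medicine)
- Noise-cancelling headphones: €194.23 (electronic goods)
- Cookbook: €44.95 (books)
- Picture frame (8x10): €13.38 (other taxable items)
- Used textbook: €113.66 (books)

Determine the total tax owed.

Storage bin €34.28: other taxable items → 4.5% → €1.54
Children's picture book €12.88: books → 8.25% → €1.06
Greeting card €5.75: other taxable items → 4.5% → €0.26
Throat lozenges €5.40: OTC medicine → 4.75% → €0.26
Graphic novel €17.52: books → 8.25% → €1.45
Ski goggles €74.59: sports equipment → 3.75% → €2.80
27" monitor €414.33: electronic goods, €300.00 or more → 11% → €45.58
Acetaminophen (200 ct) €11.79: OTC medicine → 4.75% → €0.56
Noise-cancelling headphones €194.23: electronic goods, under €300.00 → 0% → €0.00
Cookbook €44.95: books → 8.25% → €3.71
Picture frame (8x10) €13.38: other taxable items → 4.5% → €0.60
Used textbook €113.66: books → 8.25% → €9.38
Total tax = €1.54 + €1.06 + €0.26 + €0.26 + €1.45 + €2.80 + €45.58 + €0.56 + €3.71 + €0.60 + €9.38 = €67.20

€67.20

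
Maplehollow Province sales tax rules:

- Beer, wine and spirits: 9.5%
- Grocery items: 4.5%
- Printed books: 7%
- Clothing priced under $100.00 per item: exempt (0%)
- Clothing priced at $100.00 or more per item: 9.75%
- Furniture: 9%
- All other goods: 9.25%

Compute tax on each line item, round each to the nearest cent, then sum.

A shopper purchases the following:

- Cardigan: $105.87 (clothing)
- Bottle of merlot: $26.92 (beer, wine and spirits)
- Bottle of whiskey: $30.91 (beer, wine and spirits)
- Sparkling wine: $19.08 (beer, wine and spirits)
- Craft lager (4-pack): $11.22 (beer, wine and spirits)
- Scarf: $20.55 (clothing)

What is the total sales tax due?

Cardigan $105.87: clothing, $100.00 or more → 9.75% → $10.32
Bottle of merlot $26.92: beer, wine and spirits → 9.5% → $2.56
Bottle of whiskey $30.91: beer, wine and spirits → 9.5% → $2.94
Sparkling wine $19.08: beer, wine and spirits → 9.5% → $1.81
Craft lager (4-pack) $11.22: beer, wine and spirits → 9.5% → $1.07
Scarf $20.55: clothing, under $100.00 → 0% → $0.00
Total tax = $10.32 + $2.56 + $2.94 + $1.81 + $1.07 = $18.70

$18.70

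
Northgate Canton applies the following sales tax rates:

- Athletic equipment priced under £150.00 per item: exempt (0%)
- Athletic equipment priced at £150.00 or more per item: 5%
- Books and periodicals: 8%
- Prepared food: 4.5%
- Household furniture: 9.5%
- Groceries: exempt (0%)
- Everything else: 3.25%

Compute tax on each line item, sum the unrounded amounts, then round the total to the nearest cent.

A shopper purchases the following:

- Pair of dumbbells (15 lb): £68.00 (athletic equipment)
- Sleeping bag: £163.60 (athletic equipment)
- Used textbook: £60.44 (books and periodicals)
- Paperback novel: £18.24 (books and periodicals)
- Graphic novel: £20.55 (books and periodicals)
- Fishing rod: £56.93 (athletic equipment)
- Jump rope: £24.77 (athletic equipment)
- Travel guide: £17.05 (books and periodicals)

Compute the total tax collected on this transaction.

£17.48

Pair of dumbbells (15 lb) £68.00: athletic equipment, under £150.00 → 0% → £0.00
Sleeping bag £163.60: athletic equipment, £150.00 or more → 5% → £8.18
Used textbook £60.44: books and periodicals → 8% → £4.8352
Paperback novel £18.24: books and periodicals → 8% → £1.4592
Graphic novel £20.55: books and periodicals → 8% → £1.644
Fishing rod £56.93: athletic equipment, under £150.00 → 0% → £0.00
Jump rope £24.77: athletic equipment, under £150.00 → 0% → £0.00
Travel guide £17.05: books and periodicals → 8% → £1.364
Unrounded tax sum = £17.4824 → £17.48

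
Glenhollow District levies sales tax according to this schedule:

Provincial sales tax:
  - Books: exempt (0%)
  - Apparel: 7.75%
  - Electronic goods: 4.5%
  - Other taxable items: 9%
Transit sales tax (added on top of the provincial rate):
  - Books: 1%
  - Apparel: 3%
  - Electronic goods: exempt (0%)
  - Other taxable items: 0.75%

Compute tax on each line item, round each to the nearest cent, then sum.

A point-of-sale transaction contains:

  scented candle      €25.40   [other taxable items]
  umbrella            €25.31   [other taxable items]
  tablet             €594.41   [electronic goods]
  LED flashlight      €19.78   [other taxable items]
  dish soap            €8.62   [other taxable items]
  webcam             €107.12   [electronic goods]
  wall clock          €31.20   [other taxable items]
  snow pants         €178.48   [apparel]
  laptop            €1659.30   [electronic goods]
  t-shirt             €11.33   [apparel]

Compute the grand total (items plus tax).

Scented candle €25.40: other taxable items → 9% + 0.75% transit = 9.75% → €2.48
Umbrella €25.31: other taxable items → 9% + 0.75% transit = 9.75% → €2.47
Tablet €594.41: electronic goods → 4.5% + 0% transit = 4.5% → €26.75
LED flashlight €19.78: other taxable items → 9% + 0.75% transit = 9.75% → €1.93
Dish soap €8.62: other taxable items → 9% + 0.75% transit = 9.75% → €0.84
Webcam €107.12: electronic goods → 4.5% + 0% transit = 4.5% → €4.82
Wall clock €31.20: other taxable items → 9% + 0.75% transit = 9.75% → €3.04
Snow pants €178.48: apparel → 7.75% + 3% transit = 10.75% → €19.19
Laptop €1659.30: electronic goods → 4.5% + 0% transit = 4.5% → €74.67
T-shirt €11.33: apparel → 7.75% + 3% transit = 10.75% → €1.22
Subtotal = €2660.95; tax = €137.41; total due = €2798.36

€2798.36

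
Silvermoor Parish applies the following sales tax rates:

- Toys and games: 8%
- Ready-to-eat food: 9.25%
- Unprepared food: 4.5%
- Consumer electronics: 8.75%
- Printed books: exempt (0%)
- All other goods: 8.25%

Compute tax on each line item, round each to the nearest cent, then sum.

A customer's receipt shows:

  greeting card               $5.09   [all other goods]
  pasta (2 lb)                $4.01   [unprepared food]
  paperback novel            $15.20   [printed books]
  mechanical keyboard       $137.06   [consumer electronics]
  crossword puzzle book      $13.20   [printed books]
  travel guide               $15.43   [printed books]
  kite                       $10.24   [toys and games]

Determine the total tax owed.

Greeting card $5.09: all other goods → 8.25% → $0.42
Pasta (2 lb) $4.01: unprepared food → 4.5% → $0.18
Paperback novel $15.20: printed books → 0% → $0.00
Mechanical keyboard $137.06: consumer electronics → 8.75% → $11.99
Crossword puzzle book $13.20: printed books → 0% → $0.00
Travel guide $15.43: printed books → 0% → $0.00
Kite $10.24: toys and games → 8% → $0.82
Total tax = $0.42 + $0.18 + $11.99 + $0.82 = $13.41

$13.41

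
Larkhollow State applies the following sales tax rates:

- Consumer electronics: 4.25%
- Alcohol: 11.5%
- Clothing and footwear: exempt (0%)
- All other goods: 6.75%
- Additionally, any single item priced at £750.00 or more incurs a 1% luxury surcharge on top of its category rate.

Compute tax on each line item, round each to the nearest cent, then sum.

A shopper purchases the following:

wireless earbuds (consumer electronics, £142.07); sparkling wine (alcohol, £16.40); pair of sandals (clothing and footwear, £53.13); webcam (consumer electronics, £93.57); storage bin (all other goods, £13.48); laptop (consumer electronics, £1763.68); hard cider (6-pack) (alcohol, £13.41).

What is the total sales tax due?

£106.95

Wireless earbuds £142.07: consumer electronics → 4.25% → £6.04
Sparkling wine £16.40: alcohol → 11.5% → £1.89
Pair of sandals £53.13: clothing and footwear → 0% → £0.00
Webcam £93.57: consumer electronics → 4.25% → £3.98
Storage bin £13.48: all other goods → 6.75% → £0.91
Laptop £1763.68: consumer electronics → 4.25% + 1% surcharge = 5.25% → £92.59
Hard cider (6-pack) £13.41: alcohol → 11.5% → £1.54
Total tax = £6.04 + £1.89 + £3.98 + £0.91 + £92.59 + £1.54 = £106.95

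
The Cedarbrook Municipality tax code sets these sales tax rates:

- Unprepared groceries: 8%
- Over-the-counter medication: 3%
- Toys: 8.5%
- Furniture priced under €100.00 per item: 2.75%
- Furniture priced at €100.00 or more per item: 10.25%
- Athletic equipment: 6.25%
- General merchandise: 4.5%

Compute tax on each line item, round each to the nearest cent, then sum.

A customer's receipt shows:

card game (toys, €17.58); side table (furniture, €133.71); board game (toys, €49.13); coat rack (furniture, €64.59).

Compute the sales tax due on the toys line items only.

Card game €17.58: toys → 8.5% → €1.49
Board game €49.13: toys → 8.5% → €4.18
Tax on toys = €1.49 + €4.18 = €5.67

€5.67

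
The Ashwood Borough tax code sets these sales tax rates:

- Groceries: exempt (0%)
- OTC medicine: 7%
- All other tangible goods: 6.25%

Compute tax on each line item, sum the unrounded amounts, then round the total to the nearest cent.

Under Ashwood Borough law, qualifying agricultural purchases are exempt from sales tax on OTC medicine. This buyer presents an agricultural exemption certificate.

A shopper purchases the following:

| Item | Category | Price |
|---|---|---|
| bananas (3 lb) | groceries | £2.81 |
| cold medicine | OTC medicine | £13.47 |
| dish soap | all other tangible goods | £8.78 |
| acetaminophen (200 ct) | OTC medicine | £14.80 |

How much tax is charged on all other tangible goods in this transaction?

Dish soap £8.78: all other tangible goods → 6.25% → £0.54875
Tax on all other tangible goods: unrounded sum = £0.54875 → £0.55

£0.55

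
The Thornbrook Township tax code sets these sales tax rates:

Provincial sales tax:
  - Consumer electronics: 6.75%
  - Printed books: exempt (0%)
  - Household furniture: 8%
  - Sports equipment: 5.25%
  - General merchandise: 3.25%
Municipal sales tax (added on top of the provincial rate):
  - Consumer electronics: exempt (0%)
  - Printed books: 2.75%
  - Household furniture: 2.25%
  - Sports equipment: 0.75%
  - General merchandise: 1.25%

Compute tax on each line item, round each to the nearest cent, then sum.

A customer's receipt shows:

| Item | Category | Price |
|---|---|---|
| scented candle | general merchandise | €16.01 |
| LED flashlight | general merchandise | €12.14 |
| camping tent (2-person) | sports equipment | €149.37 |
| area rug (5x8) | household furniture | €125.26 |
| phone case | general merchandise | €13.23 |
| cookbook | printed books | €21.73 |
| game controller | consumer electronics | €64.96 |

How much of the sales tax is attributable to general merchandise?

Scented candle €16.01: general merchandise → 3.25% + 1.25% municipal = 4.5% → €0.72
LED flashlight €12.14: general merchandise → 3.25% + 1.25% municipal = 4.5% → €0.55
Phone case €13.23: general merchandise → 3.25% + 1.25% municipal = 4.5% → €0.60
Tax on general merchandise = €0.72 + €0.55 + €0.60 = €1.87

€1.87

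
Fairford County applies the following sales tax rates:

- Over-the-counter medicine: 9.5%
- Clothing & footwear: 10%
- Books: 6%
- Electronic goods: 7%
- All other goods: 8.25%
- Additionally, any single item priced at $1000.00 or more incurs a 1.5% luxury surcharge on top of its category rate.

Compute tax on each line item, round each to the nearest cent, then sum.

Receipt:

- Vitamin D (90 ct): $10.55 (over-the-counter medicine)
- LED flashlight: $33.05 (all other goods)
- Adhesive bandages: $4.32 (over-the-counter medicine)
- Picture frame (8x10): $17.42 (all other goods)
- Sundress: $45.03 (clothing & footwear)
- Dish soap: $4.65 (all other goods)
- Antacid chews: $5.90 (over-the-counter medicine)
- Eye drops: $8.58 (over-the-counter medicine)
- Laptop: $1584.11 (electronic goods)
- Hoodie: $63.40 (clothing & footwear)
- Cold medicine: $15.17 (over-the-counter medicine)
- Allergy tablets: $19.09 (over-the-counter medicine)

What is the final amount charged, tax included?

$1967.35

Vitamin D (90 ct) $10.55: over-the-counter medicine → 9.5% → $1.00
LED flashlight $33.05: all other goods → 8.25% → $2.73
Adhesive bandages $4.32: over-the-counter medicine → 9.5% → $0.41
Picture frame (8x10) $17.42: all other goods → 8.25% → $1.44
Sundress $45.03: clothing & footwear → 10% → $4.50
Dish soap $4.65: all other goods → 8.25% → $0.38
Antacid chews $5.90: over-the-counter medicine → 9.5% → $0.56
Eye drops $8.58: over-the-counter medicine → 9.5% → $0.82
Laptop $1584.11: electronic goods → 7% + 1.5% surcharge = 8.5% → $134.65
Hoodie $63.40: clothing & footwear → 10% → $6.34
Cold medicine $15.17: over-the-counter medicine → 9.5% → $1.44
Allergy tablets $19.09: over-the-counter medicine → 9.5% → $1.81
Subtotal = $1811.27; tax = $156.08; total due = $1967.35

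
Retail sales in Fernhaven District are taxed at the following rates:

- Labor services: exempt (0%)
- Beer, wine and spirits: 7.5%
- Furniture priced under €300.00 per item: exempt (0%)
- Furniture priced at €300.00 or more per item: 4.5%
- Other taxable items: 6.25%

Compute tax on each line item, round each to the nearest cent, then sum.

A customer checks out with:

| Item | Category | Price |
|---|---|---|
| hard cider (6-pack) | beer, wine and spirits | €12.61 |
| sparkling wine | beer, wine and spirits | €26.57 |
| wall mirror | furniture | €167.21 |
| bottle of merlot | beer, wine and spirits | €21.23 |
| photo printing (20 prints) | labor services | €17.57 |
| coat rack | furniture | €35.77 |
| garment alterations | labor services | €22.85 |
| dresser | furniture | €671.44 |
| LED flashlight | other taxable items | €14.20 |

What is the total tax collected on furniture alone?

€30.21

Wall mirror €167.21: furniture, under €300.00 → 0% → €0.00
Coat rack €35.77: furniture, under €300.00 → 0% → €0.00
Dresser €671.44: furniture, €300.00 or more → 4.5% → €30.21
Tax on furniture = €0.00 + €0.00 + €30.21 = €30.21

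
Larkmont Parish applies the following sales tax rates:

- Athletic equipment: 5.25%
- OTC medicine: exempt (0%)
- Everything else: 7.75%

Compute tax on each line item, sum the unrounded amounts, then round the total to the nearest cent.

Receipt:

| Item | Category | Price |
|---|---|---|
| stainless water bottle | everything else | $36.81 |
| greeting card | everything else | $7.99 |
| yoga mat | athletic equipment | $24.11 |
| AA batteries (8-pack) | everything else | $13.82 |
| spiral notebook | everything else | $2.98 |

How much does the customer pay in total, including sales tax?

Stainless water bottle $36.81: everything else → 7.75% → $2.852775
Greeting card $7.99: everything else → 7.75% → $0.619225
Yoga mat $24.11: athletic equipment → 5.25% → $1.265775
AA batteries (8-pack) $13.82: everything else → 7.75% → $1.07105
Spiral notebook $2.98: everything else → 7.75% → $0.23095
Subtotal = $85.71; unrounded tax = $6.039775 → $6.04; total due = $91.75

$91.75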